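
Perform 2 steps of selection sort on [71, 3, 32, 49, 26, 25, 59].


Initial: [71, 3, 32, 49, 26, 25, 59]
Step 1: min=3 at 1
  Swap: [3, 71, 32, 49, 26, 25, 59]
Step 2: min=25 at 5
  Swap: [3, 25, 32, 49, 26, 71, 59]

After 2 steps: [3, 25, 32, 49, 26, 71, 59]


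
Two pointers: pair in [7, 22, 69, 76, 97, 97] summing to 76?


lo=0(7)+hi=5(97)=104
lo=0(7)+hi=4(97)=104
lo=0(7)+hi=3(76)=83
lo=0(7)+hi=2(69)=76

Yes: 7+69=76


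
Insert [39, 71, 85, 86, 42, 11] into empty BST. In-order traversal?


Insert 39: root
Insert 71: R from 39
Insert 85: R from 39 -> R from 71
Insert 86: R from 39 -> R from 71 -> R from 85
Insert 42: R from 39 -> L from 71
Insert 11: L from 39

In-order: [11, 39, 42, 71, 85, 86]


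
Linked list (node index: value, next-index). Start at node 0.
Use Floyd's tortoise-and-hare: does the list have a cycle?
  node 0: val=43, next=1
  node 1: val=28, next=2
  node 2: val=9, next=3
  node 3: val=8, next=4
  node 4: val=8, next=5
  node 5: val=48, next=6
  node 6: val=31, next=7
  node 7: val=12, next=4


Floyd's tortoise (slow, +1) and hare (fast, +2):
  init: slow=0, fast=0
  step 1: slow=1, fast=2
  step 2: slow=2, fast=4
  step 3: slow=3, fast=6
  step 4: slow=4, fast=4
  slow == fast at node 4: cycle detected

Cycle: yes


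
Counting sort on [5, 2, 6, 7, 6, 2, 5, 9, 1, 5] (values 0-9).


Input: [5, 2, 6, 7, 6, 2, 5, 9, 1, 5]
Counts: [0, 1, 2, 0, 0, 3, 2, 1, 0, 1]

Sorted: [1, 2, 2, 5, 5, 5, 6, 6, 7, 9]


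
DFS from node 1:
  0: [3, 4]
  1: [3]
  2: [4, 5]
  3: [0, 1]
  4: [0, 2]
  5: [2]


Visit 1, push [3]
Visit 3, push [0]
Visit 0, push [4]
Visit 4, push [2]
Visit 2, push [5]
Visit 5, push []

DFS order: [1, 3, 0, 4, 2, 5]


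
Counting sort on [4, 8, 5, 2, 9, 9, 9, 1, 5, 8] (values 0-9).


Input: [4, 8, 5, 2, 9, 9, 9, 1, 5, 8]
Counts: [0, 1, 1, 0, 1, 2, 0, 0, 2, 3]

Sorted: [1, 2, 4, 5, 5, 8, 8, 9, 9, 9]


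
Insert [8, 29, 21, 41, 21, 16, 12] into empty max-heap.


Insert 8: [8]
Insert 29: [29, 8]
Insert 21: [29, 8, 21]
Insert 41: [41, 29, 21, 8]
Insert 21: [41, 29, 21, 8, 21]
Insert 16: [41, 29, 21, 8, 21, 16]
Insert 12: [41, 29, 21, 8, 21, 16, 12]

Final heap: [41, 29, 21, 8, 21, 16, 12]


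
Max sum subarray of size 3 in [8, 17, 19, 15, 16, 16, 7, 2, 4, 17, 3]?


[0:3]: 44
[1:4]: 51
[2:5]: 50
[3:6]: 47
[4:7]: 39
[5:8]: 25
[6:9]: 13
[7:10]: 23
[8:11]: 24

Max: 51 at [1:4]


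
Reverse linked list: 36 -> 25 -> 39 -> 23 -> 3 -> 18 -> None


Step 1: curr=36, set curr.next=prev(None) | reversed so far: 36
Step 2: curr=25, set curr.next=prev(36) | reversed so far: 25 -> 36
Step 3: curr=39, set curr.next=prev(25) | reversed so far: 39 -> 25 -> 36
Step 4: curr=23, set curr.next=prev(39) | reversed so far: 23 -> 39 -> 25 -> 36
Step 5: curr=3, set curr.next=prev(23) | reversed so far: 3 -> 23 -> 39 -> 25 -> 36
Step 6: curr=18, set curr.next=prev(3) | reversed so far: 18 -> 3 -> 23 -> 39 -> 25 -> 36

18 -> 3 -> 23 -> 39 -> 25 -> 36 -> None


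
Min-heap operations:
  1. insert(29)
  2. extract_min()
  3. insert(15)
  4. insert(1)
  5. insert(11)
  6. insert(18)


insert(29) -> [29]
extract_min()->29, []
insert(15) -> [15]
insert(1) -> [1, 15]
insert(11) -> [1, 15, 11]
insert(18) -> [1, 15, 11, 18]

Final heap: [1, 15, 11, 18]


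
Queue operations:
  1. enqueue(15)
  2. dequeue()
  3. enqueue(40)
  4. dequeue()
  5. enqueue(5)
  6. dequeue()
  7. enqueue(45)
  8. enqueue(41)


enqueue(15) -> [15]
dequeue()->15, []
enqueue(40) -> [40]
dequeue()->40, []
enqueue(5) -> [5]
dequeue()->5, []
enqueue(45) -> [45]
enqueue(41) -> [45, 41]

Final queue: [45, 41]


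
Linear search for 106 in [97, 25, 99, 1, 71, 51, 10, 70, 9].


i=0: 97!=106
i=1: 25!=106
i=2: 99!=106
i=3: 1!=106
i=4: 71!=106
i=5: 51!=106
i=6: 10!=106
i=7: 70!=106
i=8: 9!=106

Not found, 9 comps


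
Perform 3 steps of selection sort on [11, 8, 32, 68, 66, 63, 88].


Initial: [11, 8, 32, 68, 66, 63, 88]
Step 1: min=8 at 1
  Swap: [8, 11, 32, 68, 66, 63, 88]
Step 2: min=11 at 1
  Swap: [8, 11, 32, 68, 66, 63, 88]
Step 3: min=32 at 2
  Swap: [8, 11, 32, 68, 66, 63, 88]

After 3 steps: [8, 11, 32, 68, 66, 63, 88]


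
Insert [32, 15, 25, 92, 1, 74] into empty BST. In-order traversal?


Insert 32: root
Insert 15: L from 32
Insert 25: L from 32 -> R from 15
Insert 92: R from 32
Insert 1: L from 32 -> L from 15
Insert 74: R from 32 -> L from 92

In-order: [1, 15, 25, 32, 74, 92]


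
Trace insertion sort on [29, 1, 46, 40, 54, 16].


Initial: [29, 1, 46, 40, 54, 16]
Insert 1: [1, 29, 46, 40, 54, 16]
Insert 46: [1, 29, 46, 40, 54, 16]
Insert 40: [1, 29, 40, 46, 54, 16]
Insert 54: [1, 29, 40, 46, 54, 16]
Insert 16: [1, 16, 29, 40, 46, 54]

Sorted: [1, 16, 29, 40, 46, 54]


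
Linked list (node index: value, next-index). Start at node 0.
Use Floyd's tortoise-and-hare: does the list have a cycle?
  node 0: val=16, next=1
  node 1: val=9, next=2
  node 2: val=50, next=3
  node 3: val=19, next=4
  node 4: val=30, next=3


Floyd's tortoise (slow, +1) and hare (fast, +2):
  init: slow=0, fast=0
  step 1: slow=1, fast=2
  step 2: slow=2, fast=4
  step 3: slow=3, fast=4
  step 4: slow=4, fast=4
  slow == fast at node 4: cycle detected

Cycle: yes


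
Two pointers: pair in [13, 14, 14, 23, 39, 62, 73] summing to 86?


lo=0(13)+hi=6(73)=86

Yes: 13+73=86


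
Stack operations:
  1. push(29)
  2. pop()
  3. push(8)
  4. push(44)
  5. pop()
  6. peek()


push(29) -> [29]
pop()->29, []
push(8) -> [8]
push(44) -> [8, 44]
pop()->44, [8]
peek()->8

Final stack: [8]


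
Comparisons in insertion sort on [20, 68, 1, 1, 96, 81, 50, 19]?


Algorithm: insertion sort
Input: [20, 68, 1, 1, 96, 81, 50, 19]
Sorted: [1, 1, 19, 20, 50, 68, 81, 96]

19


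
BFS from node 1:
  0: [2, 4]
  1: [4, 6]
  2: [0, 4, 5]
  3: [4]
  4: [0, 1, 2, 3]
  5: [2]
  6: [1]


Visit 1, enqueue [4, 6]
Visit 4, enqueue [0, 2, 3]
Visit 6, enqueue []
Visit 0, enqueue []
Visit 2, enqueue [5]
Visit 3, enqueue []
Visit 5, enqueue []

BFS order: [1, 4, 6, 0, 2, 3, 5]


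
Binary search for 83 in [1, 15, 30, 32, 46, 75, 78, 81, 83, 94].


Step 1: lo=0, hi=9, mid=4, val=46
Step 2: lo=5, hi=9, mid=7, val=81
Step 3: lo=8, hi=9, mid=8, val=83

Found at index 8


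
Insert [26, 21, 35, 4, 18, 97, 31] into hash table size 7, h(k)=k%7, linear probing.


Insert 26: h=5 -> slot 5
Insert 21: h=0 -> slot 0
Insert 35: h=0, 1 probes -> slot 1
Insert 4: h=4 -> slot 4
Insert 18: h=4, 2 probes -> slot 6
Insert 97: h=6, 3 probes -> slot 2
Insert 31: h=3 -> slot 3

Table: [21, 35, 97, 31, 4, 26, 18]


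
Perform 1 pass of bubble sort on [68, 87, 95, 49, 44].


Initial: [68, 87, 95, 49, 44]
Pass 1: [68, 87, 49, 44, 95] (2 swaps)

After 1 pass: [68, 87, 49, 44, 95]


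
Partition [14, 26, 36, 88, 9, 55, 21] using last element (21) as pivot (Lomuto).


Pivot: 21
  14 <= 21: advance i (no swap)
  9 <= 21: swap -> [14, 9, 36, 88, 26, 55, 21]
Place pivot at 2: [14, 9, 21, 88, 26, 55, 36]

Partitioned: [14, 9, 21, 88, 26, 55, 36]


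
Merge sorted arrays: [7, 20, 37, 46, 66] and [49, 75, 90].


Take 7 from A
Take 20 from A
Take 37 from A
Take 46 from A
Take 49 from B
Take 66 from A

Merged: [7, 20, 37, 46, 49, 66, 75, 90]


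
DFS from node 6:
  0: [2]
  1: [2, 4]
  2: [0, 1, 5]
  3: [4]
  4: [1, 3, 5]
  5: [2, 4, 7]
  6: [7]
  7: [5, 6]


Visit 6, push [7]
Visit 7, push [5]
Visit 5, push [4, 2]
Visit 2, push [1, 0]
Visit 0, push []
Visit 1, push [4]
Visit 4, push [3]
Visit 3, push []

DFS order: [6, 7, 5, 2, 0, 1, 4, 3]


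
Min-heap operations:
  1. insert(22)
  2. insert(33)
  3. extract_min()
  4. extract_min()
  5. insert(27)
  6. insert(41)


insert(22) -> [22]
insert(33) -> [22, 33]
extract_min()->22, [33]
extract_min()->33, []
insert(27) -> [27]
insert(41) -> [27, 41]

Final heap: [27, 41]


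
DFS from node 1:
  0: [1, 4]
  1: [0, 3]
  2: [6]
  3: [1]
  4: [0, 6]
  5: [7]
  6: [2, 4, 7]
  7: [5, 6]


Visit 1, push [3, 0]
Visit 0, push [4]
Visit 4, push [6]
Visit 6, push [7, 2]
Visit 2, push []
Visit 7, push [5]
Visit 5, push []
Visit 3, push []

DFS order: [1, 0, 4, 6, 2, 7, 5, 3]


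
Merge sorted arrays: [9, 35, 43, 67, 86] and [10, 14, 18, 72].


Take 9 from A
Take 10 from B
Take 14 from B
Take 18 from B
Take 35 from A
Take 43 from A
Take 67 from A
Take 72 from B

Merged: [9, 10, 14, 18, 35, 43, 67, 72, 86]


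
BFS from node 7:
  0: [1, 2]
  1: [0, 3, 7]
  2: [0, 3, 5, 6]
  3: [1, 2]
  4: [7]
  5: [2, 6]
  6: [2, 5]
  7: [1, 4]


Visit 7, enqueue [1, 4]
Visit 1, enqueue [0, 3]
Visit 4, enqueue []
Visit 0, enqueue [2]
Visit 3, enqueue []
Visit 2, enqueue [5, 6]
Visit 5, enqueue []
Visit 6, enqueue []

BFS order: [7, 1, 4, 0, 3, 2, 5, 6]


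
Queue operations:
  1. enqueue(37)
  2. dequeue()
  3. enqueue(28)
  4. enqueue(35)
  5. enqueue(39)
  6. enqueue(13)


enqueue(37) -> [37]
dequeue()->37, []
enqueue(28) -> [28]
enqueue(35) -> [28, 35]
enqueue(39) -> [28, 35, 39]
enqueue(13) -> [28, 35, 39, 13]

Final queue: [28, 35, 39, 13]


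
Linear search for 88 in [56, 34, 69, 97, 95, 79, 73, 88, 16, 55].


i=0: 56!=88
i=1: 34!=88
i=2: 69!=88
i=3: 97!=88
i=4: 95!=88
i=5: 79!=88
i=6: 73!=88
i=7: 88==88 found!

Found at 7, 8 comps


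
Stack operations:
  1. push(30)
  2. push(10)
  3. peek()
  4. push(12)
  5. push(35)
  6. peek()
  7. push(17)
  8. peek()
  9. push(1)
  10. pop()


push(30) -> [30]
push(10) -> [30, 10]
peek()->10
push(12) -> [30, 10, 12]
push(35) -> [30, 10, 12, 35]
peek()->35
push(17) -> [30, 10, 12, 35, 17]
peek()->17
push(1) -> [30, 10, 12, 35, 17, 1]
pop()->1, [30, 10, 12, 35, 17]

Final stack: [30, 10, 12, 35, 17]


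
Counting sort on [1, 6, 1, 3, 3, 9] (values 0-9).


Input: [1, 6, 1, 3, 3, 9]
Counts: [0, 2, 0, 2, 0, 0, 1, 0, 0, 1]

Sorted: [1, 1, 3, 3, 6, 9]


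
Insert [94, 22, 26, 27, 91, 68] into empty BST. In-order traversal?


Insert 94: root
Insert 22: L from 94
Insert 26: L from 94 -> R from 22
Insert 27: L from 94 -> R from 22 -> R from 26
Insert 91: L from 94 -> R from 22 -> R from 26 -> R from 27
Insert 68: L from 94 -> R from 22 -> R from 26 -> R from 27 -> L from 91

In-order: [22, 26, 27, 68, 91, 94]


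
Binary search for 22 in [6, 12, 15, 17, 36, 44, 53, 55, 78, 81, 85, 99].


Step 1: lo=0, hi=11, mid=5, val=44
Step 2: lo=0, hi=4, mid=2, val=15
Step 3: lo=3, hi=4, mid=3, val=17
Step 4: lo=4, hi=4, mid=4, val=36

Not found


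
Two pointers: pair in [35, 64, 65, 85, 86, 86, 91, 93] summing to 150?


lo=0(35)+hi=7(93)=128
lo=1(64)+hi=7(93)=157
lo=1(64)+hi=6(91)=155
lo=1(64)+hi=5(86)=150

Yes: 64+86=150


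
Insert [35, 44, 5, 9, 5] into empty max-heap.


Insert 35: [35]
Insert 44: [44, 35]
Insert 5: [44, 35, 5]
Insert 9: [44, 35, 5, 9]
Insert 5: [44, 35, 5, 9, 5]

Final heap: [44, 35, 5, 9, 5]


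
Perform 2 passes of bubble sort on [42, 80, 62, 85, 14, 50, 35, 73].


Initial: [42, 80, 62, 85, 14, 50, 35, 73]
Pass 1: [42, 62, 80, 14, 50, 35, 73, 85] (5 swaps)
Pass 2: [42, 62, 14, 50, 35, 73, 80, 85] (4 swaps)

After 2 passes: [42, 62, 14, 50, 35, 73, 80, 85]


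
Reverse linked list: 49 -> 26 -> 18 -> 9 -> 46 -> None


Step 1: curr=49, set curr.next=prev(None) | reversed so far: 49
Step 2: curr=26, set curr.next=prev(49) | reversed so far: 26 -> 49
Step 3: curr=18, set curr.next=prev(26) | reversed so far: 18 -> 26 -> 49
Step 4: curr=9, set curr.next=prev(18) | reversed so far: 9 -> 18 -> 26 -> 49
Step 5: curr=46, set curr.next=prev(9) | reversed so far: 46 -> 9 -> 18 -> 26 -> 49

46 -> 9 -> 18 -> 26 -> 49 -> None


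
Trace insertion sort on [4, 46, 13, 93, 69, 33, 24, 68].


Initial: [4, 46, 13, 93, 69, 33, 24, 68]
Insert 46: [4, 46, 13, 93, 69, 33, 24, 68]
Insert 13: [4, 13, 46, 93, 69, 33, 24, 68]
Insert 93: [4, 13, 46, 93, 69, 33, 24, 68]
Insert 69: [4, 13, 46, 69, 93, 33, 24, 68]
Insert 33: [4, 13, 33, 46, 69, 93, 24, 68]
Insert 24: [4, 13, 24, 33, 46, 69, 93, 68]
Insert 68: [4, 13, 24, 33, 46, 68, 69, 93]

Sorted: [4, 13, 24, 33, 46, 68, 69, 93]


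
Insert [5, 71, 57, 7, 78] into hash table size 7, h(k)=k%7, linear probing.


Insert 5: h=5 -> slot 5
Insert 71: h=1 -> slot 1
Insert 57: h=1, 1 probes -> slot 2
Insert 7: h=0 -> slot 0
Insert 78: h=1, 2 probes -> slot 3

Table: [7, 71, 57, 78, None, 5, None]


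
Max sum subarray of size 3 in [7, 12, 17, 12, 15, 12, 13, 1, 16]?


[0:3]: 36
[1:4]: 41
[2:5]: 44
[3:6]: 39
[4:7]: 40
[5:8]: 26
[6:9]: 30

Max: 44 at [2:5]


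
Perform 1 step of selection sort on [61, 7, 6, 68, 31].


Initial: [61, 7, 6, 68, 31]
Step 1: min=6 at 2
  Swap: [6, 7, 61, 68, 31]

After 1 step: [6, 7, 61, 68, 31]


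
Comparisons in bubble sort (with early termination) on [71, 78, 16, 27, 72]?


Algorithm: bubble sort (with early termination)
Input: [71, 78, 16, 27, 72]
Sorted: [16, 27, 71, 72, 78]

9


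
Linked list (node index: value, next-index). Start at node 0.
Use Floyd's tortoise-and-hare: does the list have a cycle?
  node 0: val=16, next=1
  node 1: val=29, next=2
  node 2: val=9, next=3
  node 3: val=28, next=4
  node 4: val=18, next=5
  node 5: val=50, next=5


Floyd's tortoise (slow, +1) and hare (fast, +2):
  init: slow=0, fast=0
  step 1: slow=1, fast=2
  step 2: slow=2, fast=4
  step 3: slow=3, fast=5
  step 4: slow=4, fast=5
  step 5: slow=5, fast=5
  slow == fast at node 5: cycle detected

Cycle: yes


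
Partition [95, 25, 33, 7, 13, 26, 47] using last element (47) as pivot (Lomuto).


Pivot: 47
  25 <= 47: swap -> [25, 95, 33, 7, 13, 26, 47]
  33 <= 47: swap -> [25, 33, 95, 7, 13, 26, 47]
  7 <= 47: swap -> [25, 33, 7, 95, 13, 26, 47]
  13 <= 47: swap -> [25, 33, 7, 13, 95, 26, 47]
  26 <= 47: swap -> [25, 33, 7, 13, 26, 95, 47]
Place pivot at 5: [25, 33, 7, 13, 26, 47, 95]

Partitioned: [25, 33, 7, 13, 26, 47, 95]


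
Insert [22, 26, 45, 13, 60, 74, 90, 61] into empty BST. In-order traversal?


Insert 22: root
Insert 26: R from 22
Insert 45: R from 22 -> R from 26
Insert 13: L from 22
Insert 60: R from 22 -> R from 26 -> R from 45
Insert 74: R from 22 -> R from 26 -> R from 45 -> R from 60
Insert 90: R from 22 -> R from 26 -> R from 45 -> R from 60 -> R from 74
Insert 61: R from 22 -> R from 26 -> R from 45 -> R from 60 -> L from 74

In-order: [13, 22, 26, 45, 60, 61, 74, 90]


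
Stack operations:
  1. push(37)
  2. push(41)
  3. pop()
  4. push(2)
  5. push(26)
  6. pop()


push(37) -> [37]
push(41) -> [37, 41]
pop()->41, [37]
push(2) -> [37, 2]
push(26) -> [37, 2, 26]
pop()->26, [37, 2]

Final stack: [37, 2]


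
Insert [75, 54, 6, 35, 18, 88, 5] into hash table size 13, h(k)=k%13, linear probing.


Insert 75: h=10 -> slot 10
Insert 54: h=2 -> slot 2
Insert 6: h=6 -> slot 6
Insert 35: h=9 -> slot 9
Insert 18: h=5 -> slot 5
Insert 88: h=10, 1 probes -> slot 11
Insert 5: h=5, 2 probes -> slot 7

Table: [None, None, 54, None, None, 18, 6, 5, None, 35, 75, 88, None]


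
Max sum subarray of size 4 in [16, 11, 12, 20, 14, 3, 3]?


[0:4]: 59
[1:5]: 57
[2:6]: 49
[3:7]: 40

Max: 59 at [0:4]


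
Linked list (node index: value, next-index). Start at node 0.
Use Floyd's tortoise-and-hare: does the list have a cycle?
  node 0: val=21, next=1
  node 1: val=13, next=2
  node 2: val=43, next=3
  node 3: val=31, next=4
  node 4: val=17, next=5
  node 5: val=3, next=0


Floyd's tortoise (slow, +1) and hare (fast, +2):
  init: slow=0, fast=0
  step 1: slow=1, fast=2
  step 2: slow=2, fast=4
  step 3: slow=3, fast=0
  step 4: slow=4, fast=2
  step 5: slow=5, fast=4
  step 6: slow=0, fast=0
  slow == fast at node 0: cycle detected

Cycle: yes


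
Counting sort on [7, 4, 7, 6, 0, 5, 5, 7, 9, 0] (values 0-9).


Input: [7, 4, 7, 6, 0, 5, 5, 7, 9, 0]
Counts: [2, 0, 0, 0, 1, 2, 1, 3, 0, 1]

Sorted: [0, 0, 4, 5, 5, 6, 7, 7, 7, 9]


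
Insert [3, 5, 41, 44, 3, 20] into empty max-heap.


Insert 3: [3]
Insert 5: [5, 3]
Insert 41: [41, 3, 5]
Insert 44: [44, 41, 5, 3]
Insert 3: [44, 41, 5, 3, 3]
Insert 20: [44, 41, 20, 3, 3, 5]

Final heap: [44, 41, 20, 3, 3, 5]


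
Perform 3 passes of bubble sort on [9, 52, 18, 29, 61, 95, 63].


Initial: [9, 52, 18, 29, 61, 95, 63]
Pass 1: [9, 18, 29, 52, 61, 63, 95] (3 swaps)
Pass 2: [9, 18, 29, 52, 61, 63, 95] (0 swaps)
Pass 3: [9, 18, 29, 52, 61, 63, 95] (0 swaps)

After 3 passes: [9, 18, 29, 52, 61, 63, 95]


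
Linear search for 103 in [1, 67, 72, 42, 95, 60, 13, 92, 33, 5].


i=0: 1!=103
i=1: 67!=103
i=2: 72!=103
i=3: 42!=103
i=4: 95!=103
i=5: 60!=103
i=6: 13!=103
i=7: 92!=103
i=8: 33!=103
i=9: 5!=103

Not found, 10 comps


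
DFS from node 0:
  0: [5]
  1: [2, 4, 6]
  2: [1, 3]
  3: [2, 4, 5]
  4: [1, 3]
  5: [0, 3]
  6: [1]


Visit 0, push [5]
Visit 5, push [3]
Visit 3, push [4, 2]
Visit 2, push [1]
Visit 1, push [6, 4]
Visit 4, push []
Visit 6, push []

DFS order: [0, 5, 3, 2, 1, 4, 6]


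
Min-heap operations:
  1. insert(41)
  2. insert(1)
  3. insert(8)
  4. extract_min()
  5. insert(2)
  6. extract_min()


insert(41) -> [41]
insert(1) -> [1, 41]
insert(8) -> [1, 41, 8]
extract_min()->1, [8, 41]
insert(2) -> [2, 41, 8]
extract_min()->2, [8, 41]

Final heap: [8, 41]


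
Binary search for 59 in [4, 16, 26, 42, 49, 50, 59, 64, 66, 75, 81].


Step 1: lo=0, hi=10, mid=5, val=50
Step 2: lo=6, hi=10, mid=8, val=66
Step 3: lo=6, hi=7, mid=6, val=59

Found at index 6


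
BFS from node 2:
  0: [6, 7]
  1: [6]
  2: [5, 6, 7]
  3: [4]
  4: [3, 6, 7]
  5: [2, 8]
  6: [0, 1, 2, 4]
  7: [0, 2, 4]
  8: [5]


Visit 2, enqueue [5, 6, 7]
Visit 5, enqueue [8]
Visit 6, enqueue [0, 1, 4]
Visit 7, enqueue []
Visit 8, enqueue []
Visit 0, enqueue []
Visit 1, enqueue []
Visit 4, enqueue [3]
Visit 3, enqueue []

BFS order: [2, 5, 6, 7, 8, 0, 1, 4, 3]


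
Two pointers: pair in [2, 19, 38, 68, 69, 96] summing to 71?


lo=0(2)+hi=5(96)=98
lo=0(2)+hi=4(69)=71

Yes: 2+69=71


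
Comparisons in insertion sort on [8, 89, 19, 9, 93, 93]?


Algorithm: insertion sort
Input: [8, 89, 19, 9, 93, 93]
Sorted: [8, 9, 19, 89, 93, 93]

8


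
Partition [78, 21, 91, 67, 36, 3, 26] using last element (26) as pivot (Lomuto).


Pivot: 26
  21 <= 26: swap -> [21, 78, 91, 67, 36, 3, 26]
  3 <= 26: swap -> [21, 3, 91, 67, 36, 78, 26]
Place pivot at 2: [21, 3, 26, 67, 36, 78, 91]

Partitioned: [21, 3, 26, 67, 36, 78, 91]


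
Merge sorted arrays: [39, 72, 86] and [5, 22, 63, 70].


Take 5 from B
Take 22 from B
Take 39 from A
Take 63 from B
Take 70 from B

Merged: [5, 22, 39, 63, 70, 72, 86]


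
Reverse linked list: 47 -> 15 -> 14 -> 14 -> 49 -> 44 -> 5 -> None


Step 1: curr=47, set curr.next=prev(None) | reversed so far: 47
Step 2: curr=15, set curr.next=prev(47) | reversed so far: 15 -> 47
Step 3: curr=14, set curr.next=prev(15) | reversed so far: 14 -> 15 -> 47
Step 4: curr=14, set curr.next=prev(14) | reversed so far: 14 -> 14 -> 15 -> 47
Step 5: curr=49, set curr.next=prev(14) | reversed so far: 49 -> 14 -> 14 -> 15 -> 47
Step 6: curr=44, set curr.next=prev(49) | reversed so far: 44 -> 49 -> 14 -> 14 -> 15 -> 47
Step 7: curr=5, set curr.next=prev(44) | reversed so far: 5 -> 44 -> 49 -> 14 -> 14 -> 15 -> 47

5 -> 44 -> 49 -> 14 -> 14 -> 15 -> 47 -> None


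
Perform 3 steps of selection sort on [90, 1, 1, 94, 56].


Initial: [90, 1, 1, 94, 56]
Step 1: min=1 at 1
  Swap: [1, 90, 1, 94, 56]
Step 2: min=1 at 2
  Swap: [1, 1, 90, 94, 56]
Step 3: min=56 at 4
  Swap: [1, 1, 56, 94, 90]

After 3 steps: [1, 1, 56, 94, 90]


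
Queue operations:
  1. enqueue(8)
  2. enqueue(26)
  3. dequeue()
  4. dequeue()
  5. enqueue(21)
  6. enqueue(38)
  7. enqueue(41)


enqueue(8) -> [8]
enqueue(26) -> [8, 26]
dequeue()->8, [26]
dequeue()->26, []
enqueue(21) -> [21]
enqueue(38) -> [21, 38]
enqueue(41) -> [21, 38, 41]

Final queue: [21, 38, 41]


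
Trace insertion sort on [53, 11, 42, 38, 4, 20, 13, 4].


Initial: [53, 11, 42, 38, 4, 20, 13, 4]
Insert 11: [11, 53, 42, 38, 4, 20, 13, 4]
Insert 42: [11, 42, 53, 38, 4, 20, 13, 4]
Insert 38: [11, 38, 42, 53, 4, 20, 13, 4]
Insert 4: [4, 11, 38, 42, 53, 20, 13, 4]
Insert 20: [4, 11, 20, 38, 42, 53, 13, 4]
Insert 13: [4, 11, 13, 20, 38, 42, 53, 4]
Insert 4: [4, 4, 11, 13, 20, 38, 42, 53]

Sorted: [4, 4, 11, 13, 20, 38, 42, 53]


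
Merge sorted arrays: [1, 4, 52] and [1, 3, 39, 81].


Take 1 from A
Take 1 from B
Take 3 from B
Take 4 from A
Take 39 from B
Take 52 from A

Merged: [1, 1, 3, 4, 39, 52, 81]


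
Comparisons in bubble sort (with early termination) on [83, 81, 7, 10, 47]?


Algorithm: bubble sort (with early termination)
Input: [83, 81, 7, 10, 47]
Sorted: [7, 10, 47, 81, 83]

9


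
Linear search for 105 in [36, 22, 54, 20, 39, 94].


i=0: 36!=105
i=1: 22!=105
i=2: 54!=105
i=3: 20!=105
i=4: 39!=105
i=5: 94!=105

Not found, 6 comps


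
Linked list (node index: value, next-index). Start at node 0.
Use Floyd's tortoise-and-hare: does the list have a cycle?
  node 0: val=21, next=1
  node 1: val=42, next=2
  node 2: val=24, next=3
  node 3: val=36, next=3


Floyd's tortoise (slow, +1) and hare (fast, +2):
  init: slow=0, fast=0
  step 1: slow=1, fast=2
  step 2: slow=2, fast=3
  step 3: slow=3, fast=3
  slow == fast at node 3: cycle detected

Cycle: yes


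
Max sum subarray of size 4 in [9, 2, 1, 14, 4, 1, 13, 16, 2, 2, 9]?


[0:4]: 26
[1:5]: 21
[2:6]: 20
[3:7]: 32
[4:8]: 34
[5:9]: 32
[6:10]: 33
[7:11]: 29

Max: 34 at [4:8]


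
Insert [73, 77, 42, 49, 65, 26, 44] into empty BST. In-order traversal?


Insert 73: root
Insert 77: R from 73
Insert 42: L from 73
Insert 49: L from 73 -> R from 42
Insert 65: L from 73 -> R from 42 -> R from 49
Insert 26: L from 73 -> L from 42
Insert 44: L from 73 -> R from 42 -> L from 49

In-order: [26, 42, 44, 49, 65, 73, 77]


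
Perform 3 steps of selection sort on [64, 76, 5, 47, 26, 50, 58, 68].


Initial: [64, 76, 5, 47, 26, 50, 58, 68]
Step 1: min=5 at 2
  Swap: [5, 76, 64, 47, 26, 50, 58, 68]
Step 2: min=26 at 4
  Swap: [5, 26, 64, 47, 76, 50, 58, 68]
Step 3: min=47 at 3
  Swap: [5, 26, 47, 64, 76, 50, 58, 68]

After 3 steps: [5, 26, 47, 64, 76, 50, 58, 68]


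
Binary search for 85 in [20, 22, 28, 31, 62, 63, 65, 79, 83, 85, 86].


Step 1: lo=0, hi=10, mid=5, val=63
Step 2: lo=6, hi=10, mid=8, val=83
Step 3: lo=9, hi=10, mid=9, val=85

Found at index 9


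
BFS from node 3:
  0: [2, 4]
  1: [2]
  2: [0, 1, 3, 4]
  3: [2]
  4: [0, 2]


Visit 3, enqueue [2]
Visit 2, enqueue [0, 1, 4]
Visit 0, enqueue []
Visit 1, enqueue []
Visit 4, enqueue []

BFS order: [3, 2, 0, 1, 4]


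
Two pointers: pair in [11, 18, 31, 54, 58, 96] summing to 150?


lo=0(11)+hi=5(96)=107
lo=1(18)+hi=5(96)=114
lo=2(31)+hi=5(96)=127
lo=3(54)+hi=5(96)=150

Yes: 54+96=150


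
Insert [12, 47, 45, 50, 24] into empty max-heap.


Insert 12: [12]
Insert 47: [47, 12]
Insert 45: [47, 12, 45]
Insert 50: [50, 47, 45, 12]
Insert 24: [50, 47, 45, 12, 24]

Final heap: [50, 47, 45, 12, 24]


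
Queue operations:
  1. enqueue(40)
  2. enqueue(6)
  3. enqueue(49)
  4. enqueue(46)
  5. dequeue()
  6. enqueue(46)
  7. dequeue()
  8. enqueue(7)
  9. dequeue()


enqueue(40) -> [40]
enqueue(6) -> [40, 6]
enqueue(49) -> [40, 6, 49]
enqueue(46) -> [40, 6, 49, 46]
dequeue()->40, [6, 49, 46]
enqueue(46) -> [6, 49, 46, 46]
dequeue()->6, [49, 46, 46]
enqueue(7) -> [49, 46, 46, 7]
dequeue()->49, [46, 46, 7]

Final queue: [46, 46, 7]


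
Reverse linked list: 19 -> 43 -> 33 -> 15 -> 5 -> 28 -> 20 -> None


Step 1: curr=19, set curr.next=prev(None) | reversed so far: 19
Step 2: curr=43, set curr.next=prev(19) | reversed so far: 43 -> 19
Step 3: curr=33, set curr.next=prev(43) | reversed so far: 33 -> 43 -> 19
Step 4: curr=15, set curr.next=prev(33) | reversed so far: 15 -> 33 -> 43 -> 19
Step 5: curr=5, set curr.next=prev(15) | reversed so far: 5 -> 15 -> 33 -> 43 -> 19
Step 6: curr=28, set curr.next=prev(5) | reversed so far: 28 -> 5 -> 15 -> 33 -> 43 -> 19
Step 7: curr=20, set curr.next=prev(28) | reversed so far: 20 -> 28 -> 5 -> 15 -> 33 -> 43 -> 19

20 -> 28 -> 5 -> 15 -> 33 -> 43 -> 19 -> None


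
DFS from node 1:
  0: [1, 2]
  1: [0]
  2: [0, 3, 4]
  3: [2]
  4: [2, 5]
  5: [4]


Visit 1, push [0]
Visit 0, push [2]
Visit 2, push [4, 3]
Visit 3, push []
Visit 4, push [5]
Visit 5, push []

DFS order: [1, 0, 2, 3, 4, 5]


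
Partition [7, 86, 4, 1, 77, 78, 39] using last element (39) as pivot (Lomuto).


Pivot: 39
  7 <= 39: advance i (no swap)
  4 <= 39: swap -> [7, 4, 86, 1, 77, 78, 39]
  1 <= 39: swap -> [7, 4, 1, 86, 77, 78, 39]
Place pivot at 3: [7, 4, 1, 39, 77, 78, 86]

Partitioned: [7, 4, 1, 39, 77, 78, 86]


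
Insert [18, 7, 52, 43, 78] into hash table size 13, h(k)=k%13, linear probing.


Insert 18: h=5 -> slot 5
Insert 7: h=7 -> slot 7
Insert 52: h=0 -> slot 0
Insert 43: h=4 -> slot 4
Insert 78: h=0, 1 probes -> slot 1

Table: [52, 78, None, None, 43, 18, None, 7, None, None, None, None, None]


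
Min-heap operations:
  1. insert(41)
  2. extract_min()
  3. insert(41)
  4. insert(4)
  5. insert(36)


insert(41) -> [41]
extract_min()->41, []
insert(41) -> [41]
insert(4) -> [4, 41]
insert(36) -> [4, 41, 36]

Final heap: [4, 41, 36]


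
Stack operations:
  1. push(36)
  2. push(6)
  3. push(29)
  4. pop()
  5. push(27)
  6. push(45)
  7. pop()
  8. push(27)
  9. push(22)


push(36) -> [36]
push(6) -> [36, 6]
push(29) -> [36, 6, 29]
pop()->29, [36, 6]
push(27) -> [36, 6, 27]
push(45) -> [36, 6, 27, 45]
pop()->45, [36, 6, 27]
push(27) -> [36, 6, 27, 27]
push(22) -> [36, 6, 27, 27, 22]

Final stack: [36, 6, 27, 27, 22]


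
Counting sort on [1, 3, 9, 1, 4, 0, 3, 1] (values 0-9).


Input: [1, 3, 9, 1, 4, 0, 3, 1]
Counts: [1, 3, 0, 2, 1, 0, 0, 0, 0, 1]

Sorted: [0, 1, 1, 1, 3, 3, 4, 9]


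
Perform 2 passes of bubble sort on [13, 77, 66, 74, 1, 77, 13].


Initial: [13, 77, 66, 74, 1, 77, 13]
Pass 1: [13, 66, 74, 1, 77, 13, 77] (4 swaps)
Pass 2: [13, 66, 1, 74, 13, 77, 77] (2 swaps)

After 2 passes: [13, 66, 1, 74, 13, 77, 77]


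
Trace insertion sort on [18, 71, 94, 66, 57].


Initial: [18, 71, 94, 66, 57]
Insert 71: [18, 71, 94, 66, 57]
Insert 94: [18, 71, 94, 66, 57]
Insert 66: [18, 66, 71, 94, 57]
Insert 57: [18, 57, 66, 71, 94]

Sorted: [18, 57, 66, 71, 94]


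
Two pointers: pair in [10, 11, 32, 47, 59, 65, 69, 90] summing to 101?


lo=0(10)+hi=7(90)=100
lo=1(11)+hi=7(90)=101

Yes: 11+90=101


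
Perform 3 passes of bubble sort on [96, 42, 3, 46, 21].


Initial: [96, 42, 3, 46, 21]
Pass 1: [42, 3, 46, 21, 96] (4 swaps)
Pass 2: [3, 42, 21, 46, 96] (2 swaps)
Pass 3: [3, 21, 42, 46, 96] (1 swaps)

After 3 passes: [3, 21, 42, 46, 96]


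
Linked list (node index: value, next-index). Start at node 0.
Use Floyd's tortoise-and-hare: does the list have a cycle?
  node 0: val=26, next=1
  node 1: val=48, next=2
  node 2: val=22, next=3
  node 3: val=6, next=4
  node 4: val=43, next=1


Floyd's tortoise (slow, +1) and hare (fast, +2):
  init: slow=0, fast=0
  step 1: slow=1, fast=2
  step 2: slow=2, fast=4
  step 3: slow=3, fast=2
  step 4: slow=4, fast=4
  slow == fast at node 4: cycle detected

Cycle: yes


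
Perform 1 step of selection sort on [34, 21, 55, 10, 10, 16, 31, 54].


Initial: [34, 21, 55, 10, 10, 16, 31, 54]
Step 1: min=10 at 3
  Swap: [10, 21, 55, 34, 10, 16, 31, 54]

After 1 step: [10, 21, 55, 34, 10, 16, 31, 54]


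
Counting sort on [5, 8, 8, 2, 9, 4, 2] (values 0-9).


Input: [5, 8, 8, 2, 9, 4, 2]
Counts: [0, 0, 2, 0, 1, 1, 0, 0, 2, 1]

Sorted: [2, 2, 4, 5, 8, 8, 9]


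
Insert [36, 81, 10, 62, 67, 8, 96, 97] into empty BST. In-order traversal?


Insert 36: root
Insert 81: R from 36
Insert 10: L from 36
Insert 62: R from 36 -> L from 81
Insert 67: R from 36 -> L from 81 -> R from 62
Insert 8: L from 36 -> L from 10
Insert 96: R from 36 -> R from 81
Insert 97: R from 36 -> R from 81 -> R from 96

In-order: [8, 10, 36, 62, 67, 81, 96, 97]


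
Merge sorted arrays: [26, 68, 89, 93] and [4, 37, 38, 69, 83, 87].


Take 4 from B
Take 26 from A
Take 37 from B
Take 38 from B
Take 68 from A
Take 69 from B
Take 83 from B
Take 87 from B

Merged: [4, 26, 37, 38, 68, 69, 83, 87, 89, 93]


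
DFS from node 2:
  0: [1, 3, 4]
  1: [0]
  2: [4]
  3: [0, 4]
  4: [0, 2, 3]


Visit 2, push [4]
Visit 4, push [3, 0]
Visit 0, push [3, 1]
Visit 1, push []
Visit 3, push []

DFS order: [2, 4, 0, 1, 3]


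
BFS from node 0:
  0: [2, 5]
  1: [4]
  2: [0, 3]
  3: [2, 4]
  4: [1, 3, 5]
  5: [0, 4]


Visit 0, enqueue [2, 5]
Visit 2, enqueue [3]
Visit 5, enqueue [4]
Visit 3, enqueue []
Visit 4, enqueue [1]
Visit 1, enqueue []

BFS order: [0, 2, 5, 3, 4, 1]


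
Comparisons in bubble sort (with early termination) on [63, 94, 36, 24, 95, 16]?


Algorithm: bubble sort (with early termination)
Input: [63, 94, 36, 24, 95, 16]
Sorted: [16, 24, 36, 63, 94, 95]

15


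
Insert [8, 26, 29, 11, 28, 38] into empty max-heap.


Insert 8: [8]
Insert 26: [26, 8]
Insert 29: [29, 8, 26]
Insert 11: [29, 11, 26, 8]
Insert 28: [29, 28, 26, 8, 11]
Insert 38: [38, 28, 29, 8, 11, 26]

Final heap: [38, 28, 29, 8, 11, 26]


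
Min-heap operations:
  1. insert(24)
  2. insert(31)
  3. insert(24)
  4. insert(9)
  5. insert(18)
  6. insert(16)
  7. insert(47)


insert(24) -> [24]
insert(31) -> [24, 31]
insert(24) -> [24, 31, 24]
insert(9) -> [9, 24, 24, 31]
insert(18) -> [9, 18, 24, 31, 24]
insert(16) -> [9, 18, 16, 31, 24, 24]
insert(47) -> [9, 18, 16, 31, 24, 24, 47]

Final heap: [9, 18, 16, 31, 24, 24, 47]


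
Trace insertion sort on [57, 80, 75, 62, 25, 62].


Initial: [57, 80, 75, 62, 25, 62]
Insert 80: [57, 80, 75, 62, 25, 62]
Insert 75: [57, 75, 80, 62, 25, 62]
Insert 62: [57, 62, 75, 80, 25, 62]
Insert 25: [25, 57, 62, 75, 80, 62]
Insert 62: [25, 57, 62, 62, 75, 80]

Sorted: [25, 57, 62, 62, 75, 80]


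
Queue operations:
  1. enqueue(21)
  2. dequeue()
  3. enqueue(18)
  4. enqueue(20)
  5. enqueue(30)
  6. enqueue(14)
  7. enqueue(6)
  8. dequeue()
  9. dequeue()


enqueue(21) -> [21]
dequeue()->21, []
enqueue(18) -> [18]
enqueue(20) -> [18, 20]
enqueue(30) -> [18, 20, 30]
enqueue(14) -> [18, 20, 30, 14]
enqueue(6) -> [18, 20, 30, 14, 6]
dequeue()->18, [20, 30, 14, 6]
dequeue()->20, [30, 14, 6]

Final queue: [30, 14, 6]


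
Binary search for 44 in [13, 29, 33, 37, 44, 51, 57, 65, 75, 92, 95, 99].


Step 1: lo=0, hi=11, mid=5, val=51
Step 2: lo=0, hi=4, mid=2, val=33
Step 3: lo=3, hi=4, mid=3, val=37
Step 4: lo=4, hi=4, mid=4, val=44

Found at index 4


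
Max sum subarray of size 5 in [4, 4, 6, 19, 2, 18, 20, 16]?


[0:5]: 35
[1:6]: 49
[2:7]: 65
[3:8]: 75

Max: 75 at [3:8]


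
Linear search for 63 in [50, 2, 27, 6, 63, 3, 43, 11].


i=0: 50!=63
i=1: 2!=63
i=2: 27!=63
i=3: 6!=63
i=4: 63==63 found!

Found at 4, 5 comps


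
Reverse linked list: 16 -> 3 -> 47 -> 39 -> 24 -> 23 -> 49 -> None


Step 1: curr=16, set curr.next=prev(None) | reversed so far: 16
Step 2: curr=3, set curr.next=prev(16) | reversed so far: 3 -> 16
Step 3: curr=47, set curr.next=prev(3) | reversed so far: 47 -> 3 -> 16
Step 4: curr=39, set curr.next=prev(47) | reversed so far: 39 -> 47 -> 3 -> 16
Step 5: curr=24, set curr.next=prev(39) | reversed so far: 24 -> 39 -> 47 -> 3 -> 16
Step 6: curr=23, set curr.next=prev(24) | reversed so far: 23 -> 24 -> 39 -> 47 -> 3 -> 16
Step 7: curr=49, set curr.next=prev(23) | reversed so far: 49 -> 23 -> 24 -> 39 -> 47 -> 3 -> 16

49 -> 23 -> 24 -> 39 -> 47 -> 3 -> 16 -> None


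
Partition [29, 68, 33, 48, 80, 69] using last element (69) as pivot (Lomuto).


Pivot: 69
  29 <= 69: advance i (no swap)
  68 <= 69: advance i (no swap)
  33 <= 69: advance i (no swap)
  48 <= 69: advance i (no swap)
Place pivot at 4: [29, 68, 33, 48, 69, 80]

Partitioned: [29, 68, 33, 48, 69, 80]


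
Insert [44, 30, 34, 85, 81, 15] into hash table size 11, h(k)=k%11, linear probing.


Insert 44: h=0 -> slot 0
Insert 30: h=8 -> slot 8
Insert 34: h=1 -> slot 1
Insert 85: h=8, 1 probes -> slot 9
Insert 81: h=4 -> slot 4
Insert 15: h=4, 1 probes -> slot 5

Table: [44, 34, None, None, 81, 15, None, None, 30, 85, None]


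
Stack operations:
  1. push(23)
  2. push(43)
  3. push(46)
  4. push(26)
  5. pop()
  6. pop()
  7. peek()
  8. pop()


push(23) -> [23]
push(43) -> [23, 43]
push(46) -> [23, 43, 46]
push(26) -> [23, 43, 46, 26]
pop()->26, [23, 43, 46]
pop()->46, [23, 43]
peek()->43
pop()->43, [23]

Final stack: [23]


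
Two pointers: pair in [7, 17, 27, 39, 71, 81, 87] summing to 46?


lo=0(7)+hi=6(87)=94
lo=0(7)+hi=5(81)=88
lo=0(7)+hi=4(71)=78
lo=0(7)+hi=3(39)=46

Yes: 7+39=46


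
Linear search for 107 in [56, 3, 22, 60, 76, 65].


i=0: 56!=107
i=1: 3!=107
i=2: 22!=107
i=3: 60!=107
i=4: 76!=107
i=5: 65!=107

Not found, 6 comps


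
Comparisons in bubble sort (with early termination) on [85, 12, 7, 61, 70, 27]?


Algorithm: bubble sort (with early termination)
Input: [85, 12, 7, 61, 70, 27]
Sorted: [7, 12, 27, 61, 70, 85]

14


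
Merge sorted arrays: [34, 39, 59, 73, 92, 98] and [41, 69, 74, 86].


Take 34 from A
Take 39 from A
Take 41 from B
Take 59 from A
Take 69 from B
Take 73 from A
Take 74 from B
Take 86 from B

Merged: [34, 39, 41, 59, 69, 73, 74, 86, 92, 98]


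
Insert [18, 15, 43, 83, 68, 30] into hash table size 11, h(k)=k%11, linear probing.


Insert 18: h=7 -> slot 7
Insert 15: h=4 -> slot 4
Insert 43: h=10 -> slot 10
Insert 83: h=6 -> slot 6
Insert 68: h=2 -> slot 2
Insert 30: h=8 -> slot 8

Table: [None, None, 68, None, 15, None, 83, 18, 30, None, 43]


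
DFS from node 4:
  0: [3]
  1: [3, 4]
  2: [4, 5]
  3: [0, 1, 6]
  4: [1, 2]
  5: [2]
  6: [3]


Visit 4, push [2, 1]
Visit 1, push [3]
Visit 3, push [6, 0]
Visit 0, push []
Visit 6, push []
Visit 2, push [5]
Visit 5, push []

DFS order: [4, 1, 3, 0, 6, 2, 5]


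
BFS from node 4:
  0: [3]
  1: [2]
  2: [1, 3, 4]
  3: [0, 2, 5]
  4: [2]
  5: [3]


Visit 4, enqueue [2]
Visit 2, enqueue [1, 3]
Visit 1, enqueue []
Visit 3, enqueue [0, 5]
Visit 0, enqueue []
Visit 5, enqueue []

BFS order: [4, 2, 1, 3, 0, 5]


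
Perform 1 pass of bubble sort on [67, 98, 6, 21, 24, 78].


Initial: [67, 98, 6, 21, 24, 78]
Pass 1: [67, 6, 21, 24, 78, 98] (4 swaps)

After 1 pass: [67, 6, 21, 24, 78, 98]


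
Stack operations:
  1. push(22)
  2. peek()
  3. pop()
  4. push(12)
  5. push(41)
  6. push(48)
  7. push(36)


push(22) -> [22]
peek()->22
pop()->22, []
push(12) -> [12]
push(41) -> [12, 41]
push(48) -> [12, 41, 48]
push(36) -> [12, 41, 48, 36]

Final stack: [12, 41, 48, 36]


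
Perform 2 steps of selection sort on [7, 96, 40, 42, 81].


Initial: [7, 96, 40, 42, 81]
Step 1: min=7 at 0
  Swap: [7, 96, 40, 42, 81]
Step 2: min=40 at 2
  Swap: [7, 40, 96, 42, 81]

After 2 steps: [7, 40, 96, 42, 81]


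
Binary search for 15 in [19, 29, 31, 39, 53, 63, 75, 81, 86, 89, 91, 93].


Step 1: lo=0, hi=11, mid=5, val=63
Step 2: lo=0, hi=4, mid=2, val=31
Step 3: lo=0, hi=1, mid=0, val=19

Not found


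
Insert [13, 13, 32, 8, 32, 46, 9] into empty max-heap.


Insert 13: [13]
Insert 13: [13, 13]
Insert 32: [32, 13, 13]
Insert 8: [32, 13, 13, 8]
Insert 32: [32, 32, 13, 8, 13]
Insert 46: [46, 32, 32, 8, 13, 13]
Insert 9: [46, 32, 32, 8, 13, 13, 9]

Final heap: [46, 32, 32, 8, 13, 13, 9]


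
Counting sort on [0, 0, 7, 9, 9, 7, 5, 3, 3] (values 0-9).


Input: [0, 0, 7, 9, 9, 7, 5, 3, 3]
Counts: [2, 0, 0, 2, 0, 1, 0, 2, 0, 2]

Sorted: [0, 0, 3, 3, 5, 7, 7, 9, 9]


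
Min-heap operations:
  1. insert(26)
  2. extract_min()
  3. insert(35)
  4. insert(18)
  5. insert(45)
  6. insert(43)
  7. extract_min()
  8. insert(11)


insert(26) -> [26]
extract_min()->26, []
insert(35) -> [35]
insert(18) -> [18, 35]
insert(45) -> [18, 35, 45]
insert(43) -> [18, 35, 45, 43]
extract_min()->18, [35, 43, 45]
insert(11) -> [11, 35, 45, 43]

Final heap: [11, 35, 45, 43]


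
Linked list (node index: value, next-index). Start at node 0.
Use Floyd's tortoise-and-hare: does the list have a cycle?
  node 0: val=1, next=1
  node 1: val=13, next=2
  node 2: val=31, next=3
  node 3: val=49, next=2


Floyd's tortoise (slow, +1) and hare (fast, +2):
  init: slow=0, fast=0
  step 1: slow=1, fast=2
  step 2: slow=2, fast=2
  slow == fast at node 2: cycle detected

Cycle: yes


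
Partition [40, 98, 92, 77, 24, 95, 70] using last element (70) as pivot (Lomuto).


Pivot: 70
  40 <= 70: advance i (no swap)
  24 <= 70: swap -> [40, 24, 92, 77, 98, 95, 70]
Place pivot at 2: [40, 24, 70, 77, 98, 95, 92]

Partitioned: [40, 24, 70, 77, 98, 95, 92]


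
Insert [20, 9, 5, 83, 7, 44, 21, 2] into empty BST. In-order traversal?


Insert 20: root
Insert 9: L from 20
Insert 5: L from 20 -> L from 9
Insert 83: R from 20
Insert 7: L from 20 -> L from 9 -> R from 5
Insert 44: R from 20 -> L from 83
Insert 21: R from 20 -> L from 83 -> L from 44
Insert 2: L from 20 -> L from 9 -> L from 5

In-order: [2, 5, 7, 9, 20, 21, 44, 83]


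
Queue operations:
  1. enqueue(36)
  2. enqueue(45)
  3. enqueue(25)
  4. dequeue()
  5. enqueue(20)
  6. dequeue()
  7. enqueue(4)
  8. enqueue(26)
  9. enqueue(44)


enqueue(36) -> [36]
enqueue(45) -> [36, 45]
enqueue(25) -> [36, 45, 25]
dequeue()->36, [45, 25]
enqueue(20) -> [45, 25, 20]
dequeue()->45, [25, 20]
enqueue(4) -> [25, 20, 4]
enqueue(26) -> [25, 20, 4, 26]
enqueue(44) -> [25, 20, 4, 26, 44]

Final queue: [25, 20, 4, 26, 44]


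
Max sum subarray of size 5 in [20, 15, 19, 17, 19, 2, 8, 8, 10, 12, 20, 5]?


[0:5]: 90
[1:6]: 72
[2:7]: 65
[3:8]: 54
[4:9]: 47
[5:10]: 40
[6:11]: 58
[7:12]: 55

Max: 90 at [0:5]


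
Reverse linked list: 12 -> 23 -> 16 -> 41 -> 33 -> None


Step 1: curr=12, set curr.next=prev(None) | reversed so far: 12
Step 2: curr=23, set curr.next=prev(12) | reversed so far: 23 -> 12
Step 3: curr=16, set curr.next=prev(23) | reversed so far: 16 -> 23 -> 12
Step 4: curr=41, set curr.next=prev(16) | reversed so far: 41 -> 16 -> 23 -> 12
Step 5: curr=33, set curr.next=prev(41) | reversed so far: 33 -> 41 -> 16 -> 23 -> 12

33 -> 41 -> 16 -> 23 -> 12 -> None


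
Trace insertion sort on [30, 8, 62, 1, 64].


Initial: [30, 8, 62, 1, 64]
Insert 8: [8, 30, 62, 1, 64]
Insert 62: [8, 30, 62, 1, 64]
Insert 1: [1, 8, 30, 62, 64]
Insert 64: [1, 8, 30, 62, 64]

Sorted: [1, 8, 30, 62, 64]


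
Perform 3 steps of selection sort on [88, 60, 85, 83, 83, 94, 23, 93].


Initial: [88, 60, 85, 83, 83, 94, 23, 93]
Step 1: min=23 at 6
  Swap: [23, 60, 85, 83, 83, 94, 88, 93]
Step 2: min=60 at 1
  Swap: [23, 60, 85, 83, 83, 94, 88, 93]
Step 3: min=83 at 3
  Swap: [23, 60, 83, 85, 83, 94, 88, 93]

After 3 steps: [23, 60, 83, 85, 83, 94, 88, 93]


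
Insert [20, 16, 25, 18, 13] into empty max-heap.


Insert 20: [20]
Insert 16: [20, 16]
Insert 25: [25, 16, 20]
Insert 18: [25, 18, 20, 16]
Insert 13: [25, 18, 20, 16, 13]

Final heap: [25, 18, 20, 16, 13]


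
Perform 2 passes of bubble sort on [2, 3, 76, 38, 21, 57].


Initial: [2, 3, 76, 38, 21, 57]
Pass 1: [2, 3, 38, 21, 57, 76] (3 swaps)
Pass 2: [2, 3, 21, 38, 57, 76] (1 swaps)

After 2 passes: [2, 3, 21, 38, 57, 76]


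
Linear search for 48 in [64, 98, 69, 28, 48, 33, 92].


i=0: 64!=48
i=1: 98!=48
i=2: 69!=48
i=3: 28!=48
i=4: 48==48 found!

Found at 4, 5 comps


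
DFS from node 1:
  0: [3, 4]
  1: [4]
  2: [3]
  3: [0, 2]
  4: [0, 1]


Visit 1, push [4]
Visit 4, push [0]
Visit 0, push [3]
Visit 3, push [2]
Visit 2, push []

DFS order: [1, 4, 0, 3, 2]


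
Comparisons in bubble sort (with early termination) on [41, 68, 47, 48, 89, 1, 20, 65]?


Algorithm: bubble sort (with early termination)
Input: [41, 68, 47, 48, 89, 1, 20, 65]
Sorted: [1, 20, 41, 47, 48, 65, 68, 89]

27


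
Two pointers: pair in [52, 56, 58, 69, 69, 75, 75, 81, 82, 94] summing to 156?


lo=0(52)+hi=9(94)=146
lo=1(56)+hi=9(94)=150
lo=2(58)+hi=9(94)=152
lo=3(69)+hi=9(94)=163
lo=3(69)+hi=8(82)=151
lo=4(69)+hi=8(82)=151
lo=5(75)+hi=8(82)=157
lo=5(75)+hi=7(81)=156

Yes: 75+81=156


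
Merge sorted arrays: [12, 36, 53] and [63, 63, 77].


Take 12 from A
Take 36 from A
Take 53 from A

Merged: [12, 36, 53, 63, 63, 77]


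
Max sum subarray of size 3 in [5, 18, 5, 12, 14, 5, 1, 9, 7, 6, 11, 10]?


[0:3]: 28
[1:4]: 35
[2:5]: 31
[3:6]: 31
[4:7]: 20
[5:8]: 15
[6:9]: 17
[7:10]: 22
[8:11]: 24
[9:12]: 27

Max: 35 at [1:4]
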